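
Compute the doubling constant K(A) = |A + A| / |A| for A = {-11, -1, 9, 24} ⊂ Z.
K = |A + A| / |A| = 9/4

Enumerate A + A = {a + b : a, b ∈ A}. With |A| = 4, there are |A|^2 = 16 ordered sum pairs; collecting distinct values, A + A = {-22, -12, -2, 8, 13, 18, 23, 33, 48}, so |A + A| = 9. Thus K = 9/4. For comparison, the minimum possible |A + A| over all 4-element sets is 2·4 − 1 = 7 (so min K = 7/4), attained only by arithmetic progressions.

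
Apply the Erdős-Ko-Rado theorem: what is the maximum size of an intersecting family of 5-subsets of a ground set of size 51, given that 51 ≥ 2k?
max |F| = C(50, 4) = 230300

The Erdős-Ko-Rado theorem states: for n ≥ 2k, an intersecting family of k-subsets of an n-element set has size at most C(n − 1, k − 1), with equality for 'star' families {A ⊆ [n] : |A| = k, i ∈ A} (fix an element i). For n = 51, k = 5: C(50, 4) = 230300.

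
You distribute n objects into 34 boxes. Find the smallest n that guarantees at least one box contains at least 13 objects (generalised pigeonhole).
n = (13 − 1)·34 + 1 = 409

By the generalised pigeonhole principle, to guarantee some box contains ≥ r objects we need more than (r − 1) · k objects total. Threshold: n = (r − 1) · k + 1. With r = 13 and k = 34: n = 12 · 34 + 1 = 408 + 1 = 409. For n = 408 = 12 · 34, we can put exactly 12 objects in every box, avoiding 13 in any single one — so 409 is tight.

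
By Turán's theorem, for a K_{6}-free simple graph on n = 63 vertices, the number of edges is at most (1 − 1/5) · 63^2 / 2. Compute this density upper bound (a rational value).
Turán density bound = (4/5) · 63^2/2 = 7938/5 ≈ 1587.6

Turán's theorem: ex(n, K_{r+1}) is achieved by the complete r-partite Turán graph T(n, r) with parts as balanced as possible, and is at most (1 − 1/r) · n^2/2. For r = 5, n = 63: the density bound is (4/5) · 3969/2 = 7938/5 ≈ 1587.6. The integer-valued extremum is e(T(63, 5)) = 1587, which is strictly less than the density bound 7938/5 since 5 ∤ 63 (the parts of T(63, 5) cannot all be equal).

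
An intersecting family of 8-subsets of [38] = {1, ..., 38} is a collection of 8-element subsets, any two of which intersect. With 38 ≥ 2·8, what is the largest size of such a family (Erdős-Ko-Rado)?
max |F| = C(37, 7) = 10295472

The Erdős-Ko-Rado theorem states: for n ≥ 2k, an intersecting family of k-subsets of an n-element set has size at most C(n − 1, k − 1), with equality for 'star' families {A ⊆ [n] : |A| = k, i ∈ A} (fix an element i). For n = 38, k = 8: C(37, 7) = 10295472.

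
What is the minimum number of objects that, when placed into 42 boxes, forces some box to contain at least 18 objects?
n = (18 − 1)·42 + 1 = 715

By the generalised pigeonhole principle, to guarantee some box contains ≥ r objects we need more than (r − 1) · k objects total. Threshold: n = (r − 1) · k + 1. With r = 18 and k = 42: n = 17 · 42 + 1 = 714 + 1 = 715. For n = 714 = 17 · 42, we can put exactly 17 objects in every box, avoiding 18 in any single one — so 715 is tight.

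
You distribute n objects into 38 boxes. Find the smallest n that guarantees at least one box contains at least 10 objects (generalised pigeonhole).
n = (10 − 1)·38 + 1 = 343

By the generalised pigeonhole principle, to guarantee some box contains ≥ r objects we need more than (r − 1) · k objects total. Threshold: n = (r − 1) · k + 1. With r = 10 and k = 38: n = 9 · 38 + 1 = 342 + 1 = 343. For n = 342 = 9 · 38, we can put exactly 9 objects in every box, avoiding 10 in any single one — so 343 is tight.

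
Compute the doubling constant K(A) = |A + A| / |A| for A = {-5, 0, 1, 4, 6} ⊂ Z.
K = |A + A| / |A| = 14/5

Enumerate A + A = {a + b : a, b ∈ A}. With |A| = 5, there are |A|^2 = 25 ordered sum pairs; collecting distinct values, A + A = {-10, -5, -4, -1, 0, 1, 2, 4, 5, 6, 7, 8, 10, 12}, so |A + A| = 14. Thus K = 14/5. For comparison, the minimum possible |A + A| over all 5-element sets is 2·5 − 1 = 9 (so min K = 9/5), attained only by arithmetic progressions.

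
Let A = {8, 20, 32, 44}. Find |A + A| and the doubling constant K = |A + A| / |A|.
K = |A + A| / |A| = 7/4

Enumerate A + A = {a + b : a, b ∈ A}. With |A| = 4, there are |A|^2 = 16 ordered sum pairs; collecting distinct values, A + A = {16, 28, 40, 52, 64, 76, 88}, so |A + A| = 7. Thus K = 7/4. Here |A + A| = 2|A| − 1 = 7, the minimum possible — so K = 7/4 is minimal, which holds iff A is an arithmetic progression.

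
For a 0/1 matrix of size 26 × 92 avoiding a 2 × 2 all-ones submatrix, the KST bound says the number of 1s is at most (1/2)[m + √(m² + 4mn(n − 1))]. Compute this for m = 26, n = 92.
z(26, 92; 2, 2) ≤ (1/2)[26 + √(26² + 4·26·92·91)] = (1/2)[26 + √871364] = 479.7344

Kővári–Sós–Turán: let r_1, ..., r_26 be the row sums and z = Σ r_i the total number of 1s. Each pair of columns can share at most one row with both entries 1 (else a 2×2 all-ones block appears), so Σ_i C(r_i, 2) ≤ C(92, 2) = 4186. By convexity Σ_i C(r_i, 2) ≥ 26·C(z/26, 2) = z(z − 26)/(2·26), giving z² − 26z − 26·92·91 ≤ 0 and hence z ≤ (1/2)[26 + √(676 + 4·217672)] = (1/2)[26 + √871364] ≈ (1/2)(26 + 933.4688) = 479.7344.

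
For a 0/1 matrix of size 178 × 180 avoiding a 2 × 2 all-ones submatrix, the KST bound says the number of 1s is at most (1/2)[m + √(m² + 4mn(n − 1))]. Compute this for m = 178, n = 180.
z(178, 180; 2, 2) ≤ (1/2)[178 + √(178² + 4·178·180·179)] = (1/2)[178 + √22972324] = 2485.4726

Kővári–Sós–Turán: let r_1, ..., r_178 be the row sums and z = Σ r_i the total number of 1s. Each pair of columns can share at most one row with both entries 1 (else a 2×2 all-ones block appears), so Σ_i C(r_i, 2) ≤ C(180, 2) = 16110. By convexity Σ_i C(r_i, 2) ≥ 178·C(z/178, 2) = z(z − 178)/(2·178), giving z² − 178z − 178·180·179 ≤ 0 and hence z ≤ (1/2)[178 + √(31684 + 4·5735160)] = (1/2)[178 + √22972324] ≈ (1/2)(178 + 4792.9452) = 2485.4726.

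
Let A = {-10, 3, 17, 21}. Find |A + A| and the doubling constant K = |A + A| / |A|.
K = |A + A| / |A| = 10/4 = 5/2

Enumerate A + A = {a + b : a, b ∈ A}. With |A| = 4, there are |A|^2 = 16 ordered sum pairs; collecting distinct values, A + A = {-20, -7, 6, 7, 11, 20, 24, 34, 38, 42}, so |A + A| = 10. Thus K = 10/4 = 5/2. For comparison, the minimum possible |A + A| over all 4-element sets is 2·4 − 1 = 7 (so min K = 7/4), attained only by arithmetic progressions.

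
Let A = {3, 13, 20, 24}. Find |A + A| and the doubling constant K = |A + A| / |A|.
K = |A + A| / |A| = 10/4 = 5/2

Enumerate A + A = {a + b : a, b ∈ A}. With |A| = 4, there are |A|^2 = 16 ordered sum pairs; collecting distinct values, A + A = {6, 16, 23, 26, 27, 33, 37, 40, 44, 48}, so |A + A| = 10. Thus K = 10/4 = 5/2. For comparison, the minimum possible |A + A| over all 4-element sets is 2·4 − 1 = 7 (so min K = 7/4), attained only by arithmetic progressions.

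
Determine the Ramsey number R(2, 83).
R(2, 83) = 83

R(2, k) = k for all k ≥ 2: in a 2-colouring of K_k, either some edge is red (a red K_2) or all edges are blue (a blue K_k). And K_{82} coloured all-blue has no blue K_83, so R(2, 83) > 82. Hence R(2, 83) = 83.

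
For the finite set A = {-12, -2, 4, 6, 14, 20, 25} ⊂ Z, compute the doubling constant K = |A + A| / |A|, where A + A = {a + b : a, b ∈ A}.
K = |A + A| / |A| = 24/7

Enumerate A + A = {a + b : a, b ∈ A}. With |A| = 7, there are |A|^2 = 49 ordered sum pairs; collecting distinct values, A + A = {-24, -14, -8, -6, -4, 2, 4, 8, 10, 12, 13, 18, 20, 23, 24, 26, 28, 29, 31, 34, 39, 40, 45, 50}, so |A + A| = 24. Thus K = 24/7. For comparison, the minimum possible |A + A| over all 7-element sets is 2·7 − 1 = 13 (so min K = 13/7), attained only by arithmetic progressions.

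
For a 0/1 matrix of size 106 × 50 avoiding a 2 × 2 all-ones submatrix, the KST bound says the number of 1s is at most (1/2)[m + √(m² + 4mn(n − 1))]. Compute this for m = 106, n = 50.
z(106, 50; 2, 2) ≤ (1/2)[106 + √(106² + 4·106·50·49)] = (1/2)[106 + √1050036] = 565.3563

Kővári–Sós–Turán: let r_1, ..., r_106 be the row sums and z = Σ r_i the total number of 1s. Each pair of columns can share at most one row with both entries 1 (else a 2×2 all-ones block appears), so Σ_i C(r_i, 2) ≤ C(50, 2) = 1225. By convexity Σ_i C(r_i, 2) ≥ 106·C(z/106, 2) = z(z − 106)/(2·106), giving z² − 106z − 106·50·49 ≤ 0 and hence z ≤ (1/2)[106 + √(11236 + 4·259700)] = (1/2)[106 + √1050036] ≈ (1/2)(106 + 1024.7126) = 565.3563.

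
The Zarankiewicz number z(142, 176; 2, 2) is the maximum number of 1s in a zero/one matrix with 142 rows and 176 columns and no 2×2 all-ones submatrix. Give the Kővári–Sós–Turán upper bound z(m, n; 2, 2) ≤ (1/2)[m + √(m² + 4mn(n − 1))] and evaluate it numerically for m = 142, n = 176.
z(142, 176; 2, 2) ≤ (1/2)[142 + √(142² + 4·142·176·175)] = (1/2)[142 + √17514564] = 2163.5203

Kővári–Sós–Turán: let r_1, ..., r_142 be the row sums and z = Σ r_i the total number of 1s. Each pair of columns can share at most one row with both entries 1 (else a 2×2 all-ones block appears), so Σ_i C(r_i, 2) ≤ C(176, 2) = 15400. By convexity Σ_i C(r_i, 2) ≥ 142·C(z/142, 2) = z(z − 142)/(2·142), giving z² − 142z − 142·176·175 ≤ 0 and hence z ≤ (1/2)[142 + √(20164 + 4·4373600)] = (1/2)[142 + √17514564] ≈ (1/2)(142 + 4185.0405) = 2163.5203.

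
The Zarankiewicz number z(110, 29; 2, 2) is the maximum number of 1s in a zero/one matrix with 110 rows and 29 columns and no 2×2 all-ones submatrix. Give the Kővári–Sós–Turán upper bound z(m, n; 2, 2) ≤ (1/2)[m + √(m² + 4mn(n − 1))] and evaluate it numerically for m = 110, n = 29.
z(110, 29; 2, 2) ≤ (1/2)[110 + √(110² + 4·110·29·28)] = (1/2)[110 + √369380] = 358.8832

Kővári–Sós–Turán: let r_1, ..., r_110 be the row sums and z = Σ r_i the total number of 1s. Each pair of columns can share at most one row with both entries 1 (else a 2×2 all-ones block appears), so Σ_i C(r_i, 2) ≤ C(29, 2) = 406. By convexity Σ_i C(r_i, 2) ≥ 110·C(z/110, 2) = z(z − 110)/(2·110), giving z² − 110z − 110·29·28 ≤ 0 and hence z ≤ (1/2)[110 + √(12100 + 4·89320)] = (1/2)[110 + √369380] ≈ (1/2)(110 + 607.7664) = 358.8832.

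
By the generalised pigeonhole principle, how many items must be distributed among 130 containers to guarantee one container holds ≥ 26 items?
n = (26 − 1)·130 + 1 = 3251

By the generalised pigeonhole principle, to guarantee some box contains ≥ r objects we need more than (r − 1) · k objects total. Threshold: n = (r − 1) · k + 1. With r = 26 and k = 130: n = 25 · 130 + 1 = 3250 + 1 = 3251. For n = 3250 = 25 · 130, we can put exactly 25 objects in every box, avoiding 26 in any single one — so 3251 is tight.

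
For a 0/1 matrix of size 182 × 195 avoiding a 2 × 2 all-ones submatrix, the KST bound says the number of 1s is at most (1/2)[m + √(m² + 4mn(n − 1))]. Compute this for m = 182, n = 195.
z(182, 195; 2, 2) ≤ (1/2)[182 + √(182² + 4·182·195·194)] = (1/2)[182 + √27573364] = 2716.5173

Kővári–Sós–Turán: let r_1, ..., r_182 be the row sums and z = Σ r_i the total number of 1s. Each pair of columns can share at most one row with both entries 1 (else a 2×2 all-ones block appears), so Σ_i C(r_i, 2) ≤ C(195, 2) = 18915. By convexity Σ_i C(r_i, 2) ≥ 182·C(z/182, 2) = z(z − 182)/(2·182), giving z² − 182z − 182·195·194 ≤ 0 and hence z ≤ (1/2)[182 + √(33124 + 4·6885060)] = (1/2)[182 + √27573364] ≈ (1/2)(182 + 5251.0346) = 2716.5173.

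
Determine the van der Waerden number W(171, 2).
W(171, 2) = 171 + 1 = 172

A 2-term AP is any pair of integers, so a monochromatic 2-AP exists iff some colour is used at least twice. With 171 colours, the colouring i ↦ i on {1, ..., 171} uses each colour once, avoiding any monochromatic pair, so W(171, 2) > 171. For {1, ..., 172}, pigeonhole forces two integers of the same colour, which form a monochromatic 2-AP. Hence W(171, 2) = 172.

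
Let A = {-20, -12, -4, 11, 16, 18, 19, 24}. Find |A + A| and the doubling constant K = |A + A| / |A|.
K = |A + A| / |A| = 30/8 = 15/4

Enumerate A + A = {a + b : a, b ∈ A}. With |A| = 8, there are |A|^2 = 64 ordered sum pairs; collecting distinct values, A + A = {-40, -32, -24, -16, -9, -8, -4, -2, -1, 4, 6, 7, 12, 14, 15, 20, 22, 27, 29, 30, 32, 34, 35, 36, 37, 38, 40, 42, 43, 48}, so |A + A| = 30. Thus K = 30/8 = 15/4. For comparison, the minimum possible |A + A| over all 8-element sets is 2·8 − 1 = 15 (so min K = 15/8), attained only by arithmetic progressions.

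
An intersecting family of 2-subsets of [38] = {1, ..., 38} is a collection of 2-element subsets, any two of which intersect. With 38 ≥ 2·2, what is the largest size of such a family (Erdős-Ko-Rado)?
max |F| = C(37, 1) = 37

The Erdős-Ko-Rado theorem states: for n ≥ 2k, an intersecting family of k-subsets of an n-element set has size at most C(n − 1, k − 1), with equality for 'star' families {A ⊆ [n] : |A| = k, i ∈ A} (fix an element i). For n = 38, k = 2: C(37, 1) = 37.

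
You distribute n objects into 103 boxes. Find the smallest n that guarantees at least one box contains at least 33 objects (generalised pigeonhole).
n = (33 − 1)·103 + 1 = 3297

By the generalised pigeonhole principle, to guarantee some box contains ≥ r objects we need more than (r − 1) · k objects total. Threshold: n = (r − 1) · k + 1. With r = 33 and k = 103: n = 32 · 103 + 1 = 3296 + 1 = 3297. For n = 3296 = 32 · 103, we can put exactly 32 objects in every box, avoiding 33 in any single one — so 3297 is tight.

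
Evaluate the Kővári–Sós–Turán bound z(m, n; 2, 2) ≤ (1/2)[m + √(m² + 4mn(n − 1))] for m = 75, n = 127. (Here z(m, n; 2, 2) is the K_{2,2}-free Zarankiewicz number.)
z(75, 127; 2, 2) ≤ (1/2)[75 + √(75² + 4·75·127·126)] = (1/2)[75 + √4806225] = 1133.6552

Kővári–Sós–Turán: let r_1, ..., r_75 be the row sums and z = Σ r_i the total number of 1s. Each pair of columns can share at most one row with both entries 1 (else a 2×2 all-ones block appears), so Σ_i C(r_i, 2) ≤ C(127, 2) = 8001. By convexity Σ_i C(r_i, 2) ≥ 75·C(z/75, 2) = z(z − 75)/(2·75), giving z² − 75z − 75·127·126 ≤ 0 and hence z ≤ (1/2)[75 + √(5625 + 4·1200150)] = (1/2)[75 + √4806225] ≈ (1/2)(75 + 2192.3104) = 1133.6552.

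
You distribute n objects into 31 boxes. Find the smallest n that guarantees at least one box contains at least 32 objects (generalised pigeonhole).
n = (32 − 1)·31 + 1 = 962

By the generalised pigeonhole principle, to guarantee some box contains ≥ r objects we need more than (r − 1) · k objects total. Threshold: n = (r − 1) · k + 1. With r = 32 and k = 31: n = 31 · 31 + 1 = 961 + 1 = 962. For n = 961 = 31 · 31, we can put exactly 31 objects in every box, avoiding 32 in any single one — so 962 is tight.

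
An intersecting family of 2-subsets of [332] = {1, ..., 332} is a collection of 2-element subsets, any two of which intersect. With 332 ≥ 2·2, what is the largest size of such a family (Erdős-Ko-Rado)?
max |F| = C(331, 1) = 331

Erdős-Ko-Rado (1961): when n ≥ 2k, max |F| = C(n−1, k−1). The bound is attained by the star {A : i ∈ A} for any fixed i ∈ [n]. Here C(332−1, 2−1) = C(331, 1) = 331.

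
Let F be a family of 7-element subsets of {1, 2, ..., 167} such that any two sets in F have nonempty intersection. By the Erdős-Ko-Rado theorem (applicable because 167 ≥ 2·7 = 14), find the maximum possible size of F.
max |F| = C(166, 6) = 26523563913

The Erdős-Ko-Rado theorem states: for n ≥ 2k, an intersecting family of k-subsets of an n-element set has size at most C(n − 1, k − 1), with equality for 'star' families {A ⊆ [n] : |A| = k, i ∈ A} (fix an element i). For n = 167, k = 7: C(166, 6) = 26523563913.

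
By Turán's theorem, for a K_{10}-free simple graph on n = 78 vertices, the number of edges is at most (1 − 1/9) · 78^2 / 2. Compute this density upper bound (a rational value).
Turán density bound = (8/9) · 78^2/2 = 2704

Turán's theorem: ex(n, K_{r+1}) is achieved by the complete r-partite Turán graph T(n, r) with parts as balanced as possible, and is at most (1 − 1/r) · n^2/2. For r = 9, n = 78: the density bound is (8/9) · 6084/2 = 2704. The integer-valued extremum is e(T(78, 9)) = 2703, which is strictly less than the density bound 2704 since 9 ∤ 78 (the parts of T(78, 9) cannot all be equal).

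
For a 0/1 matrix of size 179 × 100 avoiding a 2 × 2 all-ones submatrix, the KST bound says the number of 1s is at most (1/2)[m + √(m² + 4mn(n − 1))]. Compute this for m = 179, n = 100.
z(179, 100; 2, 2) ≤ (1/2)[179 + √(179² + 4·179·100·99)] = (1/2)[179 + √7120441] = 1423.7077

Kővári–Sós–Turán: let r_1, ..., r_179 be the row sums and z = Σ r_i the total number of 1s. Each pair of columns can share at most one row with both entries 1 (else a 2×2 all-ones block appears), so Σ_i C(r_i, 2) ≤ C(100, 2) = 4950. By convexity Σ_i C(r_i, 2) ≥ 179·C(z/179, 2) = z(z − 179)/(2·179), giving z² − 179z − 179·100·99 ≤ 0 and hence z ≤ (1/2)[179 + √(32041 + 4·1772100)] = (1/2)[179 + √7120441] ≈ (1/2)(179 + 2668.4154) = 1423.7077.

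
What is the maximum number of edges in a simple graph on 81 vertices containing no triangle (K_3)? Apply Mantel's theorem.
ex(81, K_3) = ⌊81^2/4⌋ = 1640

Mantel (1907): a triangle-free graph on n vertices has at most ⌊n^2/4⌋ edges, with equality for the complete bipartite graph K_{⌊n/2⌋, ⌈n/2⌉}. For n = 81: ⌊81^2/4⌋ = ⌊6561/4⌋ = 1640. The extremal graph is K_{40, 41}, which has 40·41 = 1640 edges.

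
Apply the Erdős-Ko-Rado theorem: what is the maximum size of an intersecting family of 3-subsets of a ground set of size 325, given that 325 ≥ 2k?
max |F| = C(324, 2) = 52326

Erdős-Ko-Rado (1961): when n ≥ 2k, max |F| = C(n−1, k−1). The bound is attained by the star {A : i ∈ A} for any fixed i ∈ [n]. Here C(325−1, 3−1) = C(324, 2) = 52326.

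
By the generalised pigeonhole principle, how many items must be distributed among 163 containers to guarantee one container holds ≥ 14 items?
n = (14 − 1)·163 + 1 = 2120

By the generalised pigeonhole principle, to guarantee some box contains ≥ r objects we need more than (r − 1) · k objects total. Threshold: n = (r − 1) · k + 1. With r = 14 and k = 163: n = 13 · 163 + 1 = 2119 + 1 = 2120. For n = 2119 = 13 · 163, we can put exactly 13 objects in every box, avoiding 14 in any single one — so 2120 is tight.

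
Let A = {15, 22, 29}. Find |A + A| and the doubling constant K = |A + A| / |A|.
K = |A + A| / |A| = 5/3

Enumerate A + A = {a + b : a, b ∈ A}. With |A| = 3, there are |A|^2 = 9 ordered sum pairs; collecting distinct values, A + A = {30, 37, 44, 51, 58}, so |A + A| = 5. Thus K = 5/3. Here |A + A| = 2|A| − 1 = 5, the minimum possible — so K = 5/3 is minimal, which holds iff A is an arithmetic progression.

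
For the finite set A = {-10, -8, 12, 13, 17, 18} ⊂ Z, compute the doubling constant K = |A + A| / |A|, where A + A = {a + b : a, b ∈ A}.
K = |A + A| / |A| = 20/6 = 10/3

Enumerate A + A = {a + b : a, b ∈ A}. With |A| = 6, there are |A|^2 = 36 ordered sum pairs; collecting distinct values, A + A = {-20, -18, -16, 2, 3, 4, 5, 7, 8, 9, 10, 24, 25, 26, 29, 30, 31, 34, 35, 36}, so |A + A| = 20. Thus K = 20/6 = 10/3. For comparison, the minimum possible |A + A| over all 6-element sets is 2·6 − 1 = 11 (so min K = 11/6), attained only by arithmetic progressions.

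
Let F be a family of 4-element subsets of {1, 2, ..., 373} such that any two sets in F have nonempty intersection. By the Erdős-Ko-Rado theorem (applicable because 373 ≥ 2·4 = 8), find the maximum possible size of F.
max |F| = C(372, 3) = 8510740

Erdős-Ko-Rado (1961): when n ≥ 2k, max |F| = C(n−1, k−1). The bound is attained by the star {A : i ∈ A} for any fixed i ∈ [n]. Here C(373−1, 4−1) = C(372, 3) = 8510740.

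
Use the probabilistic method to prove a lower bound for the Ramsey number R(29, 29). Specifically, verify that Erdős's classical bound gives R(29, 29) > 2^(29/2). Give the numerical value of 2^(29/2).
2^(29/2) = 23170.475; so R(29, 29) > 23170.475

Colour each edge of K_n uniformly at random with red/blue. The expected number of monochromatic K_29 is C(n, 29) · 2 · 2^(−C(29,2)). If C(n, 29) · 2^(1 − C(29,2)) < 1, then with positive probability no monochromatic K_29 exists, so R(29, 29) > n. The standard estimate C(n, 29) ≤ n^29/29! shows this inequality holds whenever n ≤ 2^(29/2) (since 29! · 2^(C(29,2) − 1) > 2^(29^2/2) ≥ n^29). Hence R(29, 29) > 2^(29/2) = 23170.475.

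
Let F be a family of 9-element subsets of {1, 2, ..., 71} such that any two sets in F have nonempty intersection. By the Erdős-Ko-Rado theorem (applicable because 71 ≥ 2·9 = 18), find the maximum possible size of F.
max |F| = C(70, 8) = 9440350920

The Erdős-Ko-Rado theorem states: for n ≥ 2k, an intersecting family of k-subsets of an n-element set has size at most C(n − 1, k − 1), with equality for 'star' families {A ⊆ [n] : |A| = k, i ∈ A} (fix an element i). For n = 71, k = 9: C(70, 8) = 9440350920.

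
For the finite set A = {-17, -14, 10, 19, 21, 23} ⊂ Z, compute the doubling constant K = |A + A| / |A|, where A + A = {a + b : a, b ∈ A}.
K = |A + A| / |A| = 20/6 = 10/3

Enumerate A + A = {a + b : a, b ∈ A}. With |A| = 6, there are |A|^2 = 36 ordered sum pairs; collecting distinct values, A + A = {-34, -31, -28, -7, -4, 2, 4, 5, 6, 7, 9, 20, 29, 31, 33, 38, 40, 42, 44, 46}, so |A + A| = 20. Thus K = 20/6 = 10/3. For comparison, the minimum possible |A + A| over all 6-element sets is 2·6 − 1 = 11 (so min K = 11/6), attained only by arithmetic progressions.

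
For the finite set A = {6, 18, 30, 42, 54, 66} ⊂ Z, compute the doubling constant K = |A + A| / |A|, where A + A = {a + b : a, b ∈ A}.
K = |A + A| / |A| = 11/6

Enumerate A + A = {a + b : a, b ∈ A}. With |A| = 6, there are |A|^2 = 36 ordered sum pairs; collecting distinct values, A + A = {12, 24, 36, 48, 60, 72, 84, 96, 108, 120, 132}, so |A + A| = 11. Thus K = 11/6. Here |A + A| = 2|A| − 1 = 11, the minimum possible — so K = 11/6 is minimal, which holds iff A is an arithmetic progression.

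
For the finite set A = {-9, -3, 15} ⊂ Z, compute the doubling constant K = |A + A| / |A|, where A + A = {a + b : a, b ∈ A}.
K = |A + A| / |A| = 6/3 = 2

Enumerate A + A = {a + b : a, b ∈ A}. With |A| = 3, there are |A|^2 = 9 ordered sum pairs; collecting distinct values, A + A = {-18, -12, -6, 6, 12, 30}, so |A + A| = 6. Thus K = 6/3 = 2. For comparison, the minimum possible |A + A| over all 3-element sets is 2·3 − 1 = 5 (so min K = 5/3), attained only by arithmetic progressions.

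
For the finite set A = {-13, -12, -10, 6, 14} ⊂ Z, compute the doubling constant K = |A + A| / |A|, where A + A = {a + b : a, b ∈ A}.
K = |A + A| / |A| = 15/5 = 3

Enumerate A + A = {a + b : a, b ∈ A}. With |A| = 5, there are |A|^2 = 25 ordered sum pairs; collecting distinct values, A + A = {-26, -25, -24, -23, -22, -20, -7, -6, -4, 1, 2, 4, 12, 20, 28}, so |A + A| = 15. Thus K = 15/5 = 3. For comparison, the minimum possible |A + A| over all 5-element sets is 2·5 − 1 = 9 (so min K = 9/5), attained only by arithmetic progressions.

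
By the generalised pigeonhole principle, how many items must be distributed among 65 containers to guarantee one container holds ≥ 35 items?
n = (35 − 1)·65 + 1 = 2211

By the generalised pigeonhole principle, to guarantee some box contains ≥ r objects we need more than (r − 1) · k objects total. Threshold: n = (r − 1) · k + 1. With r = 35 and k = 65: n = 34 · 65 + 1 = 2210 + 1 = 2211. For n = 2210 = 34 · 65, we can put exactly 34 objects in every box, avoiding 35 in any single one — so 2211 is tight.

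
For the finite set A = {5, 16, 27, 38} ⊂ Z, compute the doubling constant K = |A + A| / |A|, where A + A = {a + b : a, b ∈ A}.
K = |A + A| / |A| = 7/4

Enumerate A + A = {a + b : a, b ∈ A}. With |A| = 4, there are |A|^2 = 16 ordered sum pairs; collecting distinct values, A + A = {10, 21, 32, 43, 54, 65, 76}, so |A + A| = 7. Thus K = 7/4. Here |A + A| = 2|A| − 1 = 7, the minimum possible — so K = 7/4 is minimal, which holds iff A is an arithmetic progression.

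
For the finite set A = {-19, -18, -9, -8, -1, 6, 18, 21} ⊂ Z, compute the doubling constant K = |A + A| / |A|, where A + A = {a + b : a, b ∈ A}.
K = |A + A| / |A| = 33/8

Enumerate A + A = {a + b : a, b ∈ A}. With |A| = 8, there are |A|^2 = 64 ordered sum pairs; collecting distinct values, A + A = {-38, -37, -36, -28, -27, -26, -20, -19, -18, -17, -16, -13, -12, -10, -9, -3, -2, -1, 0, 2, 3, 5, 9, 10, 12, 13, 17, 20, 24, 27, 36, 39, 42}, so |A + A| = 33. Thus K = 33/8. For comparison, the minimum possible |A + A| over all 8-element sets is 2·8 − 1 = 15 (so min K = 15/8), attained only by arithmetic progressions.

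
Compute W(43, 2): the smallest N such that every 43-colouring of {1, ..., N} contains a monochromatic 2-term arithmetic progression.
W(43, 2) = 43 + 1 = 44

A 2-term AP is any pair of integers, so a monochromatic 2-AP exists iff some colour is used at least twice. With 43 colours, the colouring i ↦ i on {1, ..., 43} uses each colour once, avoiding any monochromatic pair, so W(43, 2) > 43. For {1, ..., 44}, pigeonhole forces two integers of the same colour, which form a monochromatic 2-AP. Hence W(43, 2) = 44.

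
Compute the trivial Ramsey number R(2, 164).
R(2, 164) = 164

R(2, k) = k for all k ≥ 2: in a 2-colouring of K_k, either some edge is red (a red K_2) or all edges are blue (a blue K_k). And K_{163} coloured all-blue has no blue K_164, so R(2, 164) > 163. Hence R(2, 164) = 164.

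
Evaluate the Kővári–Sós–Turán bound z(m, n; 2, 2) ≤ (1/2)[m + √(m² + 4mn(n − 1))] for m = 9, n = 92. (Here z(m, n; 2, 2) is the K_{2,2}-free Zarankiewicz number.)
z(9, 92; 2, 2) ≤ (1/2)[9 + √(9² + 4·9·92·91)] = (1/2)[9 + √301473] = 279.0328

Kővári–Sós–Turán: let r_1, ..., r_9 be the row sums and z = Σ r_i the total number of 1s. Each pair of columns can share at most one row with both entries 1 (else a 2×2 all-ones block appears), so Σ_i C(r_i, 2) ≤ C(92, 2) = 4186. By convexity Σ_i C(r_i, 2) ≥ 9·C(z/9, 2) = z(z − 9)/(2·9), giving z² − 9z − 9·92·91 ≤ 0 and hence z ≤ (1/2)[9 + √(81 + 4·75348)] = (1/2)[9 + √301473] ≈ (1/2)(9 + 549.0656) = 279.0328.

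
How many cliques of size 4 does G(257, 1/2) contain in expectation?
E[# K_4] = C(257, 4) · (1/2)^C(4, 2) = 177556160 / 2^6 = 2774315

For each 4-subset S of vertices (there are C(257, 4) = 177556160 such S), let X_S = 1 if S induces a K_4 (all C(4, 2) = 6 edges present). Then P(X_S = 1) = (1/2)^6 = 1/64. By linearity of expectation, E[# K_4] = C(257, 4) · (1/2)^6 = 177556160 / 64 = 2774315.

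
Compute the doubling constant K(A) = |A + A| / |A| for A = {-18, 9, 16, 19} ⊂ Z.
K = |A + A| / |A| = 10/4 = 5/2

Enumerate A + A = {a + b : a, b ∈ A}. With |A| = 4, there are |A|^2 = 16 ordered sum pairs; collecting distinct values, A + A = {-36, -9, -2, 1, 18, 25, 28, 32, 35, 38}, so |A + A| = 10. Thus K = 10/4 = 5/2. For comparison, the minimum possible |A + A| over all 4-element sets is 2·4 − 1 = 7 (so min K = 7/4), attained only by arithmetic progressions.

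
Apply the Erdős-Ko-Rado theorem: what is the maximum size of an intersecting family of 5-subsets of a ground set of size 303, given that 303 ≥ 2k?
max |F| = C(302, 4) = 339746225

Erdős-Ko-Rado (1961): when n ≥ 2k, max |F| = C(n−1, k−1). The bound is attained by the star {A : i ∈ A} for any fixed i ∈ [n]. Here C(303−1, 5−1) = C(302, 4) = 339746225.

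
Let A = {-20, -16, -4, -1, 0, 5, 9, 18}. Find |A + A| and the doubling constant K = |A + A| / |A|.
K = |A + A| / |A| = 30/8 = 15/4

Enumerate A + A = {a + b : a, b ∈ A}. With |A| = 8, there are |A|^2 = 64 ordered sum pairs; collecting distinct values, A + A = {-40, -36, -32, -24, -21, -20, -17, -16, -15, -11, -8, -7, -5, -4, -2, -1, 0, 1, 2, 4, 5, 8, 9, 10, 14, 17, 18, 23, 27, 36}, so |A + A| = 30. Thus K = 30/8 = 15/4. For comparison, the minimum possible |A + A| over all 8-element sets is 2·8 − 1 = 15 (so min K = 15/8), attained only by arithmetic progressions.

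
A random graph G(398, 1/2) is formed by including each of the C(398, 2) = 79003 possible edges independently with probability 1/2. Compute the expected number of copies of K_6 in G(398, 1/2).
E[# K_6] = C(398, 6) · (1/2)^C(6, 2) = 5315230907547 / 2^15 ≈ 162207974.473480

For each 6-subset S of vertices (there are C(398, 6) = 5315230907547 such S), let X_S = 1 if S induces a K_6 (all C(6, 2) = 15 edges present). Then P(X_S = 1) = (1/2)^15 = 1/32768. By linearity of expectation, E[# K_6] = C(398, 6) · (1/2)^15 = 5315230907547 / 32768 ≈ 162207974.473480.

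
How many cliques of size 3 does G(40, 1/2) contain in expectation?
E[# K_3] = C(40, 3) · (1/2)^C(3, 2) = 9880 / 2^3 = 1235

For each 3-subset S of vertices (there are C(40, 3) = 9880 such S), let X_S = 1 if S induces a K_3 (all C(3, 2) = 3 edges present). Then P(X_S = 1) = (1/2)^3 = 1/8. By linearity of expectation, E[# K_3] = C(40, 3) · (1/2)^3 = 9880 / 8 = 1235.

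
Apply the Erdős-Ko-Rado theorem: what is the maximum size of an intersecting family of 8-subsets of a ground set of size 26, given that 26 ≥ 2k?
max |F| = C(25, 7) = 480700

The Erdős-Ko-Rado theorem states: for n ≥ 2k, an intersecting family of k-subsets of an n-element set has size at most C(n − 1, k − 1), with equality for 'star' families {A ⊆ [n] : |A| = k, i ∈ A} (fix an element i). For n = 26, k = 8: C(25, 7) = 480700.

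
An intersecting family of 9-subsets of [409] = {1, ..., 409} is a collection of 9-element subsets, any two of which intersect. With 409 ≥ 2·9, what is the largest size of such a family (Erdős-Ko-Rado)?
max |F| = C(408, 8) = 17773458424095231

Erdős-Ko-Rado (1961): when n ≥ 2k, max |F| = C(n−1, k−1). The bound is attained by the star {A : i ∈ A} for any fixed i ∈ [n]. Here C(409−1, 9−1) = C(408, 8) = 17773458424095231.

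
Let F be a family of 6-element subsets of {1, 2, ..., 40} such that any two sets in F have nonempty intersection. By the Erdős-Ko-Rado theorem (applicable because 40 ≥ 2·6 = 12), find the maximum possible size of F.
max |F| = C(39, 5) = 575757

Erdős-Ko-Rado (1961): when n ≥ 2k, max |F| = C(n−1, k−1). The bound is attained by the star {A : i ∈ A} for any fixed i ∈ [n]. Here C(40−1, 6−1) = C(39, 5) = 575757.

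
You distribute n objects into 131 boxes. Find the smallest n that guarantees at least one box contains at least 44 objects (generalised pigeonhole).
n = (44 − 1)·131 + 1 = 5634

By the generalised pigeonhole principle, to guarantee some box contains ≥ r objects we need more than (r − 1) · k objects total. Threshold: n = (r − 1) · k + 1. With r = 44 and k = 131: n = 43 · 131 + 1 = 5633 + 1 = 5634. For n = 5633 = 43 · 131, we can put exactly 43 objects in every box, avoiding 44 in any single one — so 5634 is tight.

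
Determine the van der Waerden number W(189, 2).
W(189, 2) = 189 + 1 = 190

A 2-term AP is any pair of integers, so a monochromatic 2-AP exists iff some colour is used at least twice. With 189 colours, the colouring i ↦ i on {1, ..., 189} uses each colour once, avoiding any monochromatic pair, so W(189, 2) > 189. For {1, ..., 190}, pigeonhole forces two integers of the same colour, which form a monochromatic 2-AP. Hence W(189, 2) = 190.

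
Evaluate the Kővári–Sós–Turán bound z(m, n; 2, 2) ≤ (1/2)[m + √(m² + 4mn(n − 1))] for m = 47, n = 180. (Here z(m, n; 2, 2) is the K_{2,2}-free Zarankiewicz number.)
z(47, 180; 2, 2) ≤ (1/2)[47 + √(47² + 4·47·180·179)] = (1/2)[47 + √6059569] = 1254.3096

Kővári–Sós–Turán: let r_1, ..., r_47 be the row sums and z = Σ r_i the total number of 1s. Each pair of columns can share at most one row with both entries 1 (else a 2×2 all-ones block appears), so Σ_i C(r_i, 2) ≤ C(180, 2) = 16110. By convexity Σ_i C(r_i, 2) ≥ 47·C(z/47, 2) = z(z − 47)/(2·47), giving z² − 47z − 47·180·179 ≤ 0 and hence z ≤ (1/2)[47 + √(2209 + 4·1514340)] = (1/2)[47 + √6059569] ≈ (1/2)(47 + 2461.6192) = 1254.3096.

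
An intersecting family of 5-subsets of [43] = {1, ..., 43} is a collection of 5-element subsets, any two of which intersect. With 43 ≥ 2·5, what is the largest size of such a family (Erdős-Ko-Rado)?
max |F| = C(42, 4) = 111930

Erdős-Ko-Rado (1961): when n ≥ 2k, max |F| = C(n−1, k−1). The bound is attained by the star {A : i ∈ A} for any fixed i ∈ [n]. Here C(43−1, 5−1) = C(42, 4) = 111930.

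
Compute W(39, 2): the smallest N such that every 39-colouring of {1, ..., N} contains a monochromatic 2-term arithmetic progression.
W(39, 2) = 39 + 1 = 40

A 2-term AP is any pair of integers, so a monochromatic 2-AP exists iff some colour is used at least twice. With 39 colours, the colouring i ↦ i on {1, ..., 39} uses each colour once, avoiding any monochromatic pair, so W(39, 2) > 39. For {1, ..., 40}, pigeonhole forces two integers of the same colour, which form a monochromatic 2-AP. Hence W(39, 2) = 40.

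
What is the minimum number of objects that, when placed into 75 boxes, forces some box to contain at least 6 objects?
n = (6 − 1)·75 + 1 = 376

By the generalised pigeonhole principle, to guarantee some box contains ≥ r objects we need more than (r − 1) · k objects total. Threshold: n = (r − 1) · k + 1. With r = 6 and k = 75: n = 5 · 75 + 1 = 375 + 1 = 376. For n = 375 = 5 · 75, we can put exactly 5 objects in every box, avoiding 6 in any single one — so 376 is tight.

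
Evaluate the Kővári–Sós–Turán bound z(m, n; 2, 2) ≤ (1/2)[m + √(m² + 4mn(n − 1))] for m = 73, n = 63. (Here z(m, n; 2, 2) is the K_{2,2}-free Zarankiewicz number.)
z(73, 63; 2, 2) ≤ (1/2)[73 + √(73² + 4·73·63·62)] = (1/2)[73 + √1145881] = 571.7292

Kővári–Sós–Turán: let r_1, ..., r_73 be the row sums and z = Σ r_i the total number of 1s. Each pair of columns can share at most one row with both entries 1 (else a 2×2 all-ones block appears), so Σ_i C(r_i, 2) ≤ C(63, 2) = 1953. By convexity Σ_i C(r_i, 2) ≥ 73·C(z/73, 2) = z(z − 73)/(2·73), giving z² − 73z − 73·63·62 ≤ 0 and hence z ≤ (1/2)[73 + √(5329 + 4·285138)] = (1/2)[73 + √1145881] ≈ (1/2)(73 + 1070.4583) = 571.7292.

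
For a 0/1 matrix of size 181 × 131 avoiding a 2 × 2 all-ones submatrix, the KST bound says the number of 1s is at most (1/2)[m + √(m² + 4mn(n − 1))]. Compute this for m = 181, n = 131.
z(181, 131; 2, 2) ≤ (1/2)[181 + √(181² + 4·181·131·130)] = (1/2)[181 + √12362481] = 1848.516

Kővári–Sós–Turán: let r_1, ..., r_181 be the row sums and z = Σ r_i the total number of 1s. Each pair of columns can share at most one row with both entries 1 (else a 2×2 all-ones block appears), so Σ_i C(r_i, 2) ≤ C(131, 2) = 8515. By convexity Σ_i C(r_i, 2) ≥ 181·C(z/181, 2) = z(z − 181)/(2·181), giving z² − 181z − 181·131·130 ≤ 0 and hence z ≤ (1/2)[181 + √(32761 + 4·3082430)] = (1/2)[181 + √12362481] ≈ (1/2)(181 + 3516.032) = 1848.516.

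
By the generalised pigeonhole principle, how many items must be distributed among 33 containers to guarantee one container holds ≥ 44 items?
n = (44 − 1)·33 + 1 = 1420

By the generalised pigeonhole principle, to guarantee some box contains ≥ r objects we need more than (r − 1) · k objects total. Threshold: n = (r − 1) · k + 1. With r = 44 and k = 33: n = 43 · 33 + 1 = 1419 + 1 = 1420. For n = 1419 = 43 · 33, we can put exactly 43 objects in every box, avoiding 44 in any single one — so 1420 is tight.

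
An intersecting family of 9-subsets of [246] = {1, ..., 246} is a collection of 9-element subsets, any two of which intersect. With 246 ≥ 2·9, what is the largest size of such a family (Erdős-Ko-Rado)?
max |F| = C(245, 8) = 286853510505870

The Erdős-Ko-Rado theorem states: for n ≥ 2k, an intersecting family of k-subsets of an n-element set has size at most C(n − 1, k − 1), with equality for 'star' families {A ⊆ [n] : |A| = k, i ∈ A} (fix an element i). For n = 246, k = 9: C(245, 8) = 286853510505870.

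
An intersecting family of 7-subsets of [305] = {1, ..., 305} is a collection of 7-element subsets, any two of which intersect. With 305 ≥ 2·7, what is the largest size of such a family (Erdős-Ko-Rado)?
max |F| = C(304, 6) = 1043156809240

Erdős-Ko-Rado (1961): when n ≥ 2k, max |F| = C(n−1, k−1). The bound is attained by the star {A : i ∈ A} for any fixed i ∈ [n]. Here C(305−1, 7−1) = C(304, 6) = 1043156809240.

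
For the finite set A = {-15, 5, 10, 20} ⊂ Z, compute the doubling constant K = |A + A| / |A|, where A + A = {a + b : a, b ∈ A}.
K = |A + A| / |A| = 10/4 = 5/2

Enumerate A + A = {a + b : a, b ∈ A}. With |A| = 4, there are |A|^2 = 16 ordered sum pairs; collecting distinct values, A + A = {-30, -10, -5, 5, 10, 15, 20, 25, 30, 40}, so |A + A| = 10. Thus K = 10/4 = 5/2. For comparison, the minimum possible |A + A| over all 4-element sets is 2·4 − 1 = 7 (so min K = 7/4), attained only by arithmetic progressions.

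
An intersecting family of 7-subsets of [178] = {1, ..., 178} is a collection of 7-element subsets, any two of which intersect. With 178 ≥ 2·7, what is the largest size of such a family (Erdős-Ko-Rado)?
max |F| = C(177, 6) = 39202637320

The Erdős-Ko-Rado theorem states: for n ≥ 2k, an intersecting family of k-subsets of an n-element set has size at most C(n − 1, k − 1), with equality for 'star' families {A ⊆ [n] : |A| = k, i ∈ A} (fix an element i). For n = 178, k = 7: C(177, 6) = 39202637320.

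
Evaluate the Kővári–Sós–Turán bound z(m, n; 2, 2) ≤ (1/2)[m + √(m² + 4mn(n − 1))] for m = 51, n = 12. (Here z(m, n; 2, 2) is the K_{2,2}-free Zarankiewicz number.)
z(51, 12; 2, 2) ≤ (1/2)[51 + √(51² + 4·51·12·11)] = (1/2)[51 + √29529] = 111.42

Kővári–Sós–Turán: let r_1, ..., r_51 be the row sums and z = Σ r_i the total number of 1s. Each pair of columns can share at most one row with both entries 1 (else a 2×2 all-ones block appears), so Σ_i C(r_i, 2) ≤ C(12, 2) = 66. By convexity Σ_i C(r_i, 2) ≥ 51·C(z/51, 2) = z(z − 51)/(2·51), giving z² − 51z − 51·12·11 ≤ 0 and hence z ≤ (1/2)[51 + √(2601 + 4·6732)] = (1/2)[51 + √29529] ≈ (1/2)(51 + 171.84) = 111.42.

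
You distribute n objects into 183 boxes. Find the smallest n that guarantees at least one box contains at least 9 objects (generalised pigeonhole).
n = (9 − 1)·183 + 1 = 1465

By the generalised pigeonhole principle, to guarantee some box contains ≥ r objects we need more than (r − 1) · k objects total. Threshold: n = (r − 1) · k + 1. With r = 9 and k = 183: n = 8 · 183 + 1 = 1464 + 1 = 1465. For n = 1464 = 8 · 183, we can put exactly 8 objects in every box, avoiding 9 in any single one — so 1465 is tight.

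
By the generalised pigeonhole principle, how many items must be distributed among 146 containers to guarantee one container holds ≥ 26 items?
n = (26 − 1)·146 + 1 = 3651

By the generalised pigeonhole principle, to guarantee some box contains ≥ r objects we need more than (r − 1) · k objects total. Threshold: n = (r − 1) · k + 1. With r = 26 and k = 146: n = 25 · 146 + 1 = 3650 + 1 = 3651. For n = 3650 = 25 · 146, we can put exactly 25 objects in every box, avoiding 26 in any single one — so 3651 is tight.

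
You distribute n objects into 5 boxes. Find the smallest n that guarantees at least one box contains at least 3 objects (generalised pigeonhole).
n = (3 − 1)·5 + 1 = 11

By the generalised pigeonhole principle, to guarantee some box contains ≥ r objects we need more than (r − 1) · k objects total. Threshold: n = (r − 1) · k + 1. With r = 3 and k = 5: n = 2 · 5 + 1 = 10 + 1 = 11. For n = 10 = 2 · 5, we can put exactly 2 objects in every box, avoiding 3 in any single one — so 11 is tight.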